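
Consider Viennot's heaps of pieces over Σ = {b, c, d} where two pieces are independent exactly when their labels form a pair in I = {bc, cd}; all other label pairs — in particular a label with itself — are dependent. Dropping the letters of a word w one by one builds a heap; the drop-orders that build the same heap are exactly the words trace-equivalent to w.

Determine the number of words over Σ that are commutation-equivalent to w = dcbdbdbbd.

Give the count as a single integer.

9

0(d) covers ∅
1(c) covers ∅
2(b) covers 0:d
3(d) covers 2:b
4(b) covers 3:d
5(d) covers 4:b
6(b) covers 5:d
7(b) covers 6:b
8(d) covers 7:b
floor of heap: 0:d, 1:c
completions by unplaced set U, small U first (add the entries for U minus each lowest piece of U):
  |U|=1: {1}:1  {8}:1
  |U|=2: {1,8}:2  {7,8}:1
  |U|=3: {1,7,8}:3  {6,7,8}:1
  |U|=4: {1,6,7,8}:4  {5,6,7,8}:1
  |U|=5: {1,5,6,7,8}:5  {4,5,6,7,8}:1
  |U|=6: {1,4,5,6,7,8}:6  {3,4,5,6,7,8}:1
  |U|=7: {1,3,4,5,6,7,8}:7  {2,3,4,5,6,7,8}:1
  start at 0(d): 8
  start at 1(c): 1
sum over floor = 9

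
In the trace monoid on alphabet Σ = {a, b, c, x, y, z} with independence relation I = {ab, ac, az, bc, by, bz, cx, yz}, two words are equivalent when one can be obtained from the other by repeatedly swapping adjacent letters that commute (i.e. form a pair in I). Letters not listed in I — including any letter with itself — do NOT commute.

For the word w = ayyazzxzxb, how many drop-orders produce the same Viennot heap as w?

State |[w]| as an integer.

15

#0=a has no predecessor
#1=y depends on [0:a]
#2=y depends on [1:y]
#3=a depends on [2:y]
#4=z has no predecessor
#5=z depends on [4:z]
#6=x depends on [3:a, 5:z]
#7=z depends on [6:x]
#8=x depends on [7:z]
#9=b depends on [8:x]
sources: [0:a, 4:z]
N(rest) = Σ N(rest − s) over sources s of rest; N(one piece) = 1:
  size 1 → [9]=1
  size 2 → [8,9]=1
  size 3 → [7,8,9]=1
  size 4 → [6,7,8,9]=1
  size 5 → [3,6,7,8,9]=1  [5,6,7,8,9]=1
  size 6 → [2,3,6,7,8,9]=1  [3,5,6,7,8,9]=2  [4,5,6,7,8,9]=1
  size 7 → [1,2,3,6,7,8,9]=1  [2,3,5,6,7,8,9]=3  [3,4,5,6,7,8,9]=3
  size 8 → [0,1,2,3,6,7,8,9]=1  [1,2,3,5,6,7,8,9]=4  [2,3,4,5,6,7,8,9]=6
  first=0(a) contributes 10
  first=4(z) contributes 5
|[w]| = 15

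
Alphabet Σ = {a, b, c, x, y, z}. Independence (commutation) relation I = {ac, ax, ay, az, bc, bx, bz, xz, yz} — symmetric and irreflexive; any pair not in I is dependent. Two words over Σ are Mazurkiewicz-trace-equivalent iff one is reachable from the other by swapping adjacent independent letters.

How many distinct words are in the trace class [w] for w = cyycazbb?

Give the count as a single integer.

0(c) covers ∅
1(y) covers 0:c
2(y) covers 1:y
3(c) covers 2:y
4(a) covers ∅
5(z) covers 3:c
6(b) covers 2:y, 4:a
7(b) covers 6:b
floor of heap: 0:c, 4:a
completions by unplaced set U, small U first (add the entries for U minus each lowest piece of U):
  |U|=1: {5}:1  {7}:1
  |U|=2: {3,5}:1  {5,7}:2  {6,7}:1
  |U|=3: {3,5,7}:3  {4,6,7}:1  {5,6,7}:3
  |U|=4: {3,5,6,7}:6  {4,5,6,7}:4
  |U|=5: {2,3,5,6,7}:6  {3,4,5,6,7}:10
  |U|=6: {1,2,3,5,6,7}:6  {2,3,4,5,6,7}:16
  start at 0(c): 22
  start at 4(a): 6
sum over floor = 28

28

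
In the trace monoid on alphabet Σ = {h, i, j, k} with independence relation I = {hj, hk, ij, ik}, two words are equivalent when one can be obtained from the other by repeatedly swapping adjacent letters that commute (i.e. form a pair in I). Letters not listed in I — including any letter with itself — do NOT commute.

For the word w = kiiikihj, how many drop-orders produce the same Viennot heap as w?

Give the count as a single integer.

drop 0:k onto floor
drop 1:i onto floor
drop 2:i onto {1:i}
drop 3:i onto {2:i}
drop 4:k onto {0:k}
drop 5:i onto {3:i}
drop 6:h onto {5:i}
drop 7:j onto {4:k}
ground layer = {0:k, 1:i}
drop-orders for the pieces not yet dropped (sum over which currently-grounded one goes next):
  1 to go: {6} 1  {7} 1
  2 to go: {4,7} 1  {5,6} 1  {6,7} 2
  3 to go: {0,4,7} 1  {3,5,6} 1  {4,6,7} 3  {5,6,7} 3
  4 to go: {0,4,6,7} 4  {2,3,5,6} 1  {3,5,6,7} 4  {4,5,6,7} 6
  5 to go: {0,4,5,6,7} 10  {1,2,3,5,6} 1  {2,3,5,6,7} 5  {3,4,5,6,7} 10
  6 to go: {0,3,4,5,6,7} 20  {1,2,3,5,6,7} 6  {2,3,4,5,6,7} 15
  if 0:k drops first: 21 orders
  if 1:i drops first: 35 orders
heap linearizations: 56

56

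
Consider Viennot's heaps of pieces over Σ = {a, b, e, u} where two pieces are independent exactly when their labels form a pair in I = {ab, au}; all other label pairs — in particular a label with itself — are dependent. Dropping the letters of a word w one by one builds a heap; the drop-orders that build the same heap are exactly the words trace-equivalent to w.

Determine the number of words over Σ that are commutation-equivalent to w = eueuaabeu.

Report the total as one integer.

6

0(e) covers ∅
1(u) covers 0:e
2(e) covers 1:u
3(u) covers 2:e
4(a) covers 2:e
5(a) covers 4:a
6(b) covers 3:u
7(e) covers 5:a, 6:b
8(u) covers 7:e
floor of heap: 0:e
completions by unplaced set U, small U first (add the entries for U minus each lowest piece of U):
  |U|=1: {8}:1
  |U|=2: {7,8}:1
  |U|=3: {5,7,8}:1  {6,7,8}:1
  |U|=4: {3,6,7,8}:1  {4,5,7,8}:1  {5,6,7,8}:2
  |U|=5: {3,5,6,7,8}:3  {4,5,6,7,8}:3
  |U|=6: {3,4,5,6,7,8}:6
  |U|=7: {2,3,4,5,6,7,8}:6
  start at 0(e): 6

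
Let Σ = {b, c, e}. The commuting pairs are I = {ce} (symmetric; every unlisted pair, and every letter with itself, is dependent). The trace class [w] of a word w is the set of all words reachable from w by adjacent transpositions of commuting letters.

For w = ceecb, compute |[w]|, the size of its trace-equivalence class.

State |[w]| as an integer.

6

piece 0:c — minimal
piece 1:e — minimal
piece 2:e rests on {1:e}
piece 3:c rests on {0:c}
piece 4:b rests on {2:e, 3:c}
minimal pieces: {0:c, 1:e}
ways to finish when only these pieces remain (= sum over removing one remaining piece with nothing left below it):
  1 left: {4}→1
  2 left: {2,4}→1  {3,4}→1
  3 left: {0,3,4}→1  {1,2,4}→1  {2,3,4}→2
  placing 0:c first → 3 extensions
  placing 1:e first → 3 extensions
total linear extensions = 6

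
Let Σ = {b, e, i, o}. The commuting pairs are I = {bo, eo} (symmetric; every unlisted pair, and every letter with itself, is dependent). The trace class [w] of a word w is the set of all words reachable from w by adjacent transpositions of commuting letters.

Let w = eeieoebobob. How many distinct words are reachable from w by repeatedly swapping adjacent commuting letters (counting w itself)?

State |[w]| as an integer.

0(e) covers ∅
1(e) covers 0:e
2(i) covers 1:e
3(e) covers 2:i
4(o) covers 2:i
5(e) covers 3:e
6(b) covers 5:e
7(o) covers 4:o
8(b) covers 6:b
9(o) covers 7:o
10(b) covers 8:b
floor of heap: 0:e
completions by unplaced set U, small U first (add the entries for U minus each lowest piece of U):
  |U|=1: {9}:1  {10}:1
  |U|=2: {7,9}:1  {8,10}:1  {9,10}:2
  |U|=3: {4,7,9}:1  {6,8,10}:1  {7,9,10}:3  {8,9,10}:3
  |U|=4: {4,7,9,10}:4  {5,6,8,10}:1  {6,8,9,10}:4  {7,8,9,10}:6
  |U|=5: {3,5,6,8,10}:1  {4,7,8,9,10}:10  {5,6,8,9,10}:5  {6,7,8,9,10}:10
  |U|=6: {3,5,6,8,9,10}:6  {4,6,7,8,9,10}:20  {5,6,7,8,9,10}:15
  |U|=7: {3,5,6,7,8,9,10}:21  {4,5,6,7,8,9,10}:35
  |U|=8: {3,4,5,6,7,8,9,10}:56
  |U|=9: {2,3,4,5,6,7,8,9,10}:56
  start at 0(e): 56

56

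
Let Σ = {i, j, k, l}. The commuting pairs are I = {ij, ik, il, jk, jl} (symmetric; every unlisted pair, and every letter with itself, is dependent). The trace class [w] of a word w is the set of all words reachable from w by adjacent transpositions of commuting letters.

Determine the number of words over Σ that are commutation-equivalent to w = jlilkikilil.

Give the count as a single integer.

#0=j has no predecessor
#1=l has no predecessor
#2=i has no predecessor
#3=l depends on [1:l]
#4=k depends on [3:l]
#5=i depends on [2:i]
#6=k depends on [4:k]
#7=i depends on [5:i]
#8=l depends on [6:k]
#9=i depends on [7:i]
#10=l depends on [8:l]
sources: [0:j, 1:l, 2:i]
N(rest) = Σ N(rest − s) over sources s of rest; N(one piece) = 1:
  size 1 → [0]=1  [9]=1  [10]=1
  size 2 → [0,9]=2  [0,10]=2  [7,9]=1  [8,10]=1  [9,10]=2
  size 3 → [0,7,9]=3  [0,8,10]=3  [0,9,10]=6  [5,7,9]=1  [6,8,10]=1  [7,9,10]=3  [8,9,10]=3
  size 4 → [0,5,7,9]=4  [0,6,8,10]=4  [0,7,9,10]=12  [0,8,9,10]=12  [2,5,7,9]=1  [4,6,8,10]=1  [5,7,9,10]=4  [6,8,9,10]=4  [7,8,9,10]=6
  size 5 → [0,2,5,7,9]=5  [0,4,6,8,10]=5  [0,5,7,9,10]=20  [0,6,8,9,10]=20  [0,7,8,9,10]=30  [2,5,7,9,10]=5  [3,4,6,8,10]=1  [4,6,8,9,10]=5  [5,7,8,9,10]=10  [6,7,8,9,10]=10
  size 6 → [0,2,5,7,9,10]=30  [0,3,4,6,8,10]=6  [0,4,6,8,9,10]=30  [0,5,7,8,9,10]=60  [0,6,7,8,9,10]=60  [1,3,4,6,8,10]=1  [2,5,7,8,9,10]=15  [3,4,6,8,9,10]=6  [4,6,7,8,9,10]=15  [5,6,7,8,9,10]=20
  size 7 → [0,1,3,4,6,8,10]=7  [0,2,5,7,8,9,10]=105  [0,3,4,6,8,9,10]=42  [0,4,6,7,8,9,10]=105  [0,5,6,7,8,9,10]=140  [1,3,4,6,8,9,10]=7  [2,5,6,7,8,9,10]=35  [3,4,6,7,8,9,10]=21  [4,5,6,7,8,9,10]=35
  size 8 → [0,1,3,4,6,8,9,10]=56  [0,2,5,6,7,8,9,10]=280  [0,3,4,6,7,8,9,10]=168  [0,4,5,6,7,8,9,10]=280  [1,3,4,6,7,8,9,10]=28  [2,4,5,6,7,8,9,10]=70  [3,4,5,6,7,8,9,10]=56
  size 9 → [0,1,3,4,6,7,8,9,10]=252  [0,2,4,5,6,7,8,9,10]=630  [0,3,4,5,6,7,8,9,10]=504  [1,3,4,5,6,7,8,9,10]=84  [2,3,4,5,6,7,8,9,10]=126
  first=0(j) contributes 210
  first=1(l) contributes 1260
  first=2(i) contributes 840
|[w]| = 2310

2310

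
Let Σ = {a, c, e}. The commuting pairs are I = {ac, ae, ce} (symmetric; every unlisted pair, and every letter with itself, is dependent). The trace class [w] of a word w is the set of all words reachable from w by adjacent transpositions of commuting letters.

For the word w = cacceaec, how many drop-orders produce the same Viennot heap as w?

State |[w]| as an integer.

#0=c has no predecessor
#1=a has no predecessor
#2=c depends on [0:c]
#3=c depends on [2:c]
#4=e has no predecessor
#5=a depends on [1:a]
#6=e depends on [4:e]
#7=c depends on [3:c]
sources: [0:c, 1:a, 4:e]
N(rest) = Σ N(rest − s) over sources s of rest; N(one piece) = 1:
  size 1 → [5]=1  [6]=1  [7]=1
  size 2 → [1,5]=1  [3,7]=1  [4,6]=1  [5,6]=2  [5,7]=2  [6,7]=2
  size 3 → [1,5,6]=3  [1,5,7]=3  [2,3,7]=1  [3,5,7]=3  [3,6,7]=3  [4,5,6]=3  [4,6,7]=3  [5,6,7]=6
  size 4 → [0,2,3,7]=1  [1,3,5,7]=6  [1,4,5,6]=6  [1,5,6,7]=12  [2,3,5,7]=4  [2,3,6,7]=4  [3,4,6,7]=6  [3,5,6,7]=12  [4,5,6,7]=12
  size 5 → [0,2,3,5,7]=5  [0,2,3,6,7]=5  [1,2,3,5,7]=10  [1,3,5,6,7]=30  [1,4,5,6,7]=30  [2,3,4,6,7]=10  [2,3,5,6,7]=20  [3,4,5,6,7]=30
  size 6 → [0,1,2,3,5,7]=15  [0,2,3,4,6,7]=15  [0,2,3,5,6,7]=30  [1,2,3,5,6,7]=60  [1,3,4,5,6,7]=90  [2,3,4,5,6,7]=60
  first=0(c) contributes 210
  first=1(a) contributes 105
  first=4(e) contributes 105
|[w]| = 420

420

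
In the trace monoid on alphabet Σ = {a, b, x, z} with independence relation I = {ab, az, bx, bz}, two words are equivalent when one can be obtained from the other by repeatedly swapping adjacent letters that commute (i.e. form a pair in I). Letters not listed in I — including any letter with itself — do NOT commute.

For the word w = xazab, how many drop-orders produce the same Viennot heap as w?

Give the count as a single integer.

piece 0:x — minimal
piece 1:a rests on {0:x}
piece 2:z rests on {0:x}
piece 3:a rests on {1:a}
piece 4:b — minimal
minimal pieces: {0:x, 4:b}
ways to finish when only these pieces remain (= sum over removing one remaining piece with nothing left below it):
  1 left: {2}→1  {3}→1  {4}→1
  2 left: {1,3}→1  {2,3}→2  {2,4}→2  {3,4}→2
  3 left: {1,2,3}→3  {1,3,4}→3  {2,3,4}→6
  placing 0:x first → 12 extensions
  placing 4:b first → 3 extensions
total linear extensions = 15

15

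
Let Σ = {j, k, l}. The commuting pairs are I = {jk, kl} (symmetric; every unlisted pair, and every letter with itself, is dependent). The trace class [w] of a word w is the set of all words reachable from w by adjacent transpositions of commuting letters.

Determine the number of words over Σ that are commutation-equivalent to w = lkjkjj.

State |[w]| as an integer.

piece 0:l — minimal
piece 1:k — minimal
piece 2:j rests on {0:l}
piece 3:k rests on {1:k}
piece 4:j rests on {2:j}
piece 5:j rests on {4:j}
minimal pieces: {0:l, 1:k}
ways to finish when only these pieces remain (= sum over removing one remaining piece with nothing left below it):
  1 left: {3}→1  {5}→1
  2 left: {1,3}→1  {3,5}→2  {4,5}→1
  3 left: {1,3,5}→3  {2,4,5}→1  {3,4,5}→3
  4 left: {0,2,4,5}→1  {1,3,4,5}→6  {2,3,4,5}→4
  placing 0:l first → 10 extensions
  placing 1:k first → 5 extensions
total linear extensions = 15

15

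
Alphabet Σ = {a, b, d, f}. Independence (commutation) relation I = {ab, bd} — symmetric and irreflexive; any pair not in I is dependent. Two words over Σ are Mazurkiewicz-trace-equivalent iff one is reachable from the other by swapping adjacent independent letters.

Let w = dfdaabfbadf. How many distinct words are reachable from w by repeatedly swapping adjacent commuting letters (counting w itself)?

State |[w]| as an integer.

drop 0:d onto floor
drop 1:f onto {0:d}
drop 2:d onto {1:f}
drop 3:a onto {2:d}
drop 4:a onto {3:a}
drop 5:b onto {1:f}
drop 6:f onto {4:a, 5:b}
drop 7:b onto {6:f}
drop 8:a onto {6:f}
drop 9:d onto {8:a}
drop 10:f onto {7:b, 9:d}
ground layer = {0:d}
drop-orders for the pieces not yet dropped (sum over which currently-grounded one goes next):
  1 to go: {10} 1
  2 to go: {7,10} 1  {9,10} 1
  3 to go: {7,9,10} 2  {8,9,10} 1
  4 to go: {7,8,9,10} 3
  5 to go: {6,7,8,9,10} 3
  6 to go: {4,6,7,8,9,10} 3  {5,6,7,8,9,10} 3
  7 to go: {3,4,6,7,8,9,10} 3  {4,5,6,7,8,9,10} 6
  8 to go: {2,3,4,6,7,8,9,10} 3  {3,4,5,6,7,8,9,10} 9
  9 to go: {2,3,4,5,6,7,8,9,10} 12
  if 0:d drops first: 12 orders

12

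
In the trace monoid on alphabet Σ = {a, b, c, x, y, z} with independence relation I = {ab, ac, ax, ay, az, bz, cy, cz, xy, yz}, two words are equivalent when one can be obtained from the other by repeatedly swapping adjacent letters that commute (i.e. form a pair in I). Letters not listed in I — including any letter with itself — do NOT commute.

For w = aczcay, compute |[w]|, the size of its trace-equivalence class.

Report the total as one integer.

180

#0=a has no predecessor
#1=c has no predecessor
#2=z has no predecessor
#3=c depends on [1:c]
#4=a depends on [0:a]
#5=y has no predecessor
sources: [0:a, 1:c, 2:z, 5:y]
N(rest) = Σ N(rest − s) over sources s of rest; N(one piece) = 1:
  size 1 → [2]=1  [3]=1  [4]=1  [5]=1
  size 2 → [0,4]=1  [1,3]=1  [2,3]=2  [2,4]=2  [2,5]=2  [3,4]=2  [3,5]=2  [4,5]=2
  size 3 → [0,2,4]=3  [0,3,4]=3  [0,4,5]=3  [1,2,3]=3  [1,3,4]=3  [1,3,5]=3  [2,3,4]=6  [2,3,5]=6  [2,4,5]=6  [3,4,5]=6
  size 4 → [0,1,3,4]=6  [0,2,3,4]=12  [0,2,4,5]=12  [0,3,4,5]=12  [1,2,3,4]=12  [1,2,3,5]=12  [1,3,4,5]=12  [2,3,4,5]=24
  first=0(a) contributes 60
  first=1(c) contributes 60
  first=2(z) contributes 30
  first=5(y) contributes 30
|[w]| = 180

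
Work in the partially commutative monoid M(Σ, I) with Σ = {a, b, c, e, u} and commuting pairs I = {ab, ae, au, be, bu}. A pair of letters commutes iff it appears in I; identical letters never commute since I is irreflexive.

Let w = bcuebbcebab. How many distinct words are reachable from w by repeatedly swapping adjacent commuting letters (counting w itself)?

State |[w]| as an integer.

72

drop 0:b onto floor
drop 1:c onto {0:b}
drop 2:u onto {1:c}
drop 3:e onto {2:u}
drop 4:b onto {1:c}
drop 5:b onto {4:b}
drop 6:c onto {3:e, 5:b}
drop 7:e onto {6:c}
drop 8:b onto {6:c}
drop 9:a onto {6:c}
drop 10:b onto {8:b}
ground layer = {0:b}
drop-orders for the pieces not yet dropped (sum over which currently-grounded one goes next):
  1 to go: {7} 1  {9} 1  {10} 1
  2 to go: {7,9} 2  {7,10} 2  {8,10} 1  {9,10} 2
  3 to go: {7,8,10} 3  {7,9,10} 6  {8,9,10} 3
  4 to go: {7,8,9,10} 12
  5 to go: {6,7,8,9,10} 12
  6 to go: {3,6,7,8,9,10} 12  {5,6,7,8,9,10} 12
  7 to go: {2,3,6,7,8,9,10} 12  {3,5,6,7,8,9,10} 24  {4,5,6,7,8,9,10} 12
  8 to go: {2,3,5,6,7,8,9,10} 36  {3,4,5,6,7,8,9,10} 36
  9 to go: {2,3,4,5,6,7,8,9,10} 72
  if 0:b drops first: 72 orders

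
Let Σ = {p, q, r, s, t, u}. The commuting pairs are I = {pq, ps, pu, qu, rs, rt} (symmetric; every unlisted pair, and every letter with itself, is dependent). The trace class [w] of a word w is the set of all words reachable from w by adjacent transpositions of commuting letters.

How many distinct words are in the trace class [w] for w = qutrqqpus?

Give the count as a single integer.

60

#0=q has no predecessor
#1=u has no predecessor
#2=t depends on [0:q, 1:u]
#3=r depends on [0:q, 1:u]
#4=q depends on [2:t, 3:r]
#5=q depends on [4:q]
#6=p depends on [2:t, 3:r]
#7=u depends on [2:t, 3:r]
#8=s depends on [5:q, 7:u]
sources: [0:q, 1:u]
N(rest) = Σ N(rest − s) over sources s of rest; N(one piece) = 1:
  size 1 → [6]=1  [8]=1
  size 2 → [5,8]=1  [6,8]=2  [7,8]=1
  size 3 → [4,5,8]=1  [5,6,8]=3  [5,7,8]=2  [6,7,8]=3
  size 4 → [4,5,6,8]=4  [4,5,7,8]=3  [5,6,7,8]=8
  size 5 → [4,5,6,7,8]=15
  size 6 → [2,4,5,6,7,8]=15  [3,4,5,6,7,8]=15
  size 7 → [2,3,4,5,6,7,8]=30
  first=0(q) contributes 30
  first=1(u) contributes 30
|[w]| = 60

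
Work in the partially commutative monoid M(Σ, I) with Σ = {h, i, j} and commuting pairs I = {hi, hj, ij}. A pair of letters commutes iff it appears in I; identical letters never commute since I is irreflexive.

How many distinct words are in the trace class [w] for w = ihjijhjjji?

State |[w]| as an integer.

2520

drop 0:i onto floor
drop 1:h onto floor
drop 2:j onto floor
drop 3:i onto {0:i}
drop 4:j onto {2:j}
drop 5:h onto {1:h}
drop 6:j onto {4:j}
drop 7:j onto {6:j}
drop 8:j onto {7:j}
drop 9:i onto {3:i}
ground layer = {0:i, 1:h, 2:j}
drop-orders for the pieces not yet dropped (sum over which currently-grounded one goes next):
  1 to go: {5} 1  {8} 1  {9} 1
  2 to go: {1,5} 1  {3,9} 1  {5,8} 2  {5,9} 2  {7,8} 1  {8,9} 2
  3 to go: {0,3,9} 1  {1,5,8} 3  {1,5,9} 3  {3,5,9} 3  {3,8,9} 3  {5,7,8} 3  {5,8,9} 6  {6,7,8} 1  {7,8,9} 3
  4 to go: {0,3,5,9} 4  {0,3,8,9} 4  {1,3,5,9} 6  {1,5,7,8} 6  {1,5,8,9} 12  {3,5,8,9} 12  {3,7,8,9} 6  {4,6,7,8} 1  {5,6,7,8} 4  {5,7,8,9} 12  {6,7,8,9} 4
  5 to go: {0,1,3,5,9} 10  {0,3,5,8,9} 20  {0,3,7,8,9} 10  {1,3,5,8,9} 30  {1,5,6,7,8} 10  {1,5,7,8,9} 30  {2,4,6,7,8} 1  {3,5,7,8,9} 30  {3,6,7,8,9} 10  {4,5,6,7,8} 5  {4,6,7,8,9} 5  {5,6,7,8,9} 20
  6 to go: {0,1,3,5,8,9} 60  {0,3,5,7,8,9} 60  {0,3,6,7,8,9} 20  {1,3,5,7,8,9} 90  {1,4,5,6,7,8} 15  {1,5,6,7,8,9} 60  {2,4,5,6,7,8} 6  {2,4,6,7,8,9} 6  {3,4,6,7,8,9} 15  {3,5,6,7,8,9} 60  {4,5,6,7,8,9} 30
  7 to go: {0,1,3,5,7,8,9} 210  {0,3,4,6,7,8,9} 35  {0,3,5,6,7,8,9} 140  {1,2,4,5,6,7,8} 21  {1,3,5,6,7,8,9} 210  {1,4,5,6,7,8,9} 105  {2,3,4,6,7,8,9} 21  {2,4,5,6,7,8,9} 42  {3,4,5,6,7,8,9} 105
  8 to go: {0,1,3,5,6,7,8,9} 560  {0,2,3,4,6,7,8,9} 56  {0,3,4,5,6,7,8,9} 280  {1,2,4,5,6,7,8,9} 168  {1,3,4,5,6,7,8,9} 420  {2,3,4,5,6,7,8,9} 168
  if 0:i drops first: 756 orders
  if 1:h drops first: 504 orders
  if 2:j drops first: 1260 orders
heap linearizations: 2520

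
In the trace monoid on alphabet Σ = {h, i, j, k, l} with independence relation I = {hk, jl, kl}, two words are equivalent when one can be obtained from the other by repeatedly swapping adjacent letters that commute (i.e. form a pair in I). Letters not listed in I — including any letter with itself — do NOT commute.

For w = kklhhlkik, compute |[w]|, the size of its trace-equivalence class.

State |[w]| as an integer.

0(k) covers ∅
1(k) covers 0:k
2(l) covers ∅
3(h) covers 2:l
4(h) covers 3:h
5(l) covers 4:h
6(k) covers 1:k
7(i) covers 5:l, 6:k
8(k) covers 7:i
floor of heap: 0:k, 2:l
completions by unplaced set U, small U first (add the entries for U minus each lowest piece of U):
  |U|=1: {8}:1
  |U|=2: {7,8}:1
  |U|=3: {5,7,8}:1  {6,7,8}:1
  |U|=4: {1,6,7,8}:1  {4,5,7,8}:1  {5,6,7,8}:2
  |U|=5: {0,1,6,7,8}:1  {1,5,6,7,8}:3  {3,4,5,7,8}:1  {4,5,6,7,8}:3
  |U|=6: {0,1,5,6,7,8}:4  {1,4,5,6,7,8}:6  {2,3,4,5,7,8}:1  {3,4,5,6,7,8}:4
  |U|=7: {0,1,4,5,6,7,8}:10  {1,3,4,5,6,7,8}:10  {2,3,4,5,6,7,8}:5
  start at 0(k): 15
  start at 2(l): 20
sum over floor = 35

35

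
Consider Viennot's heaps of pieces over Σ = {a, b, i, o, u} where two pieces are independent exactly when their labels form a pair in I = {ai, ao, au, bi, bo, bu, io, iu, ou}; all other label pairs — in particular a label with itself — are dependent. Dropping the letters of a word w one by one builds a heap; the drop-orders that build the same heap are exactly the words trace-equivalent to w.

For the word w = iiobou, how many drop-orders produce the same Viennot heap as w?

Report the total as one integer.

0(i) covers ∅
1(i) covers 0:i
2(o) covers ∅
3(b) covers ∅
4(o) covers 2:o
5(u) covers ∅
floor of heap: 0:i, 2:o, 3:b, 5:u
completions by unplaced set U, small U first (add the entries for U minus each lowest piece of U):
  |U|=1: {1}:1  {3}:1  {4}:1  {5}:1
  |U|=2: {0,1}:1  {1,3}:2  {1,4}:2  {1,5}:2  {2,4}:1  {3,4}:2  {3,5}:2  {4,5}:2
  |U|=3: {0,1,3}:3  {0,1,4}:3  {0,1,5}:3  {1,2,4}:3  {1,3,4}:6  {1,3,5}:6  {1,4,5}:6  {2,3,4}:3  {2,4,5}:3  {3,4,5}:6
  |U|=4: {0,1,2,4}:6  {0,1,3,4}:12  {0,1,3,5}:12  {0,1,4,5}:12  {1,2,3,4}:12  {1,2,4,5}:12  {1,3,4,5}:24  {2,3,4,5}:12
  start at 0(i): 60
  start at 2(o): 60
  start at 3(b): 30
  start at 5(u): 30
sum over floor = 180

180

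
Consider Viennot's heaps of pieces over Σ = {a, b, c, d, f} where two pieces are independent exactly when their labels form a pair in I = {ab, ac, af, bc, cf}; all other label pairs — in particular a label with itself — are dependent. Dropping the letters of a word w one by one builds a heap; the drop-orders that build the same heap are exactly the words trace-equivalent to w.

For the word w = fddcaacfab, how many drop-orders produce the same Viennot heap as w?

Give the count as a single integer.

210

piece 0:f — minimal
piece 1:d rests on {0:f}
piece 2:d rests on {1:d}
piece 3:c rests on {2:d}
piece 4:a rests on {2:d}
piece 5:a rests on {4:a}
piece 6:c rests on {3:c}
piece 7:f rests on {2:d}
piece 8:a rests on {5:a}
piece 9:b rests on {7:f}
minimal pieces: {0:f}
ways to finish when only these pieces remain (= sum over removing one remaining piece with nothing left below it):
  1 left: {6}→1  {8}→1  {9}→1
  2 left: {3,6}→1  {5,8}→1  {6,8}→2  {6,9}→2  {7,9}→1  {8,9}→2
  3 left: {3,6,8}→3  {3,6,9}→3  {4,5,8}→1  {5,6,8}→3  {5,8,9}→3  {6,7,9}→3  {6,8,9}→6  {7,8,9}→3
  4 left: {3,5,6,8}→6  {3,6,7,9}→6  {3,6,8,9}→12  {4,5,6,8}→4  {4,5,8,9}→4  {5,6,8,9}→12  {5,7,8,9}→6  {6,7,8,9}→12
  5 left: {3,4,5,6,8}→10  {3,5,6,8,9}→30  {3,6,7,8,9}→30  {4,5,6,8,9}→20  {4,5,7,8,9}→10  {5,6,7,8,9}→30
  6 left: {3,4,5,6,8,9}→60  {3,5,6,7,8,9}→90  {4,5,6,7,8,9}→60
  7 left: {3,4,5,6,7,8,9}→210
  8 left: {2,3,4,5,6,7,8,9}→210
  placing 0:f first → 210 extensions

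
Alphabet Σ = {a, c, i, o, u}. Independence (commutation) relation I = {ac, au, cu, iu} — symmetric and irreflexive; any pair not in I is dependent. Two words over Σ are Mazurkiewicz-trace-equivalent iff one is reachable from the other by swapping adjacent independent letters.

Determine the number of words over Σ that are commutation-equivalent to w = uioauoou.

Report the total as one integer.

4

drop 0:u onto floor
drop 1:i onto floor
drop 2:o onto {0:u, 1:i}
drop 3:a onto {2:o}
drop 4:u onto {2:o}
drop 5:o onto {3:a, 4:u}
drop 6:o onto {5:o}
drop 7:u onto {6:o}
ground layer = {0:u, 1:i}
drop-orders for the pieces not yet dropped (sum over which currently-grounded one goes next):
  1 to go: {7} 1
  2 to go: {6,7} 1
  3 to go: {5,6,7} 1
  4 to go: {3,5,6,7} 1  {4,5,6,7} 1
  5 to go: {3,4,5,6,7} 2
  6 to go: {2,3,4,5,6,7} 2
  if 0:u drops first: 2 orders
  if 1:i drops first: 2 orders
heap linearizations: 4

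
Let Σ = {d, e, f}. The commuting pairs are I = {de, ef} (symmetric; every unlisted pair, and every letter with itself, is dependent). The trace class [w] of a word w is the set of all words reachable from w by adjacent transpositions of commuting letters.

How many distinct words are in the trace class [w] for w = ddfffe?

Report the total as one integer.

drop 0:d onto floor
drop 1:d onto {0:d}
drop 2:f onto {1:d}
drop 3:f onto {2:f}
drop 4:f onto {3:f}
drop 5:e onto floor
ground layer = {0:d, 5:e}
drop-orders for the pieces not yet dropped (sum over which currently-grounded one goes next):
  1 to go: {4} 1  {5} 1
  2 to go: {3,4} 1  {4,5} 2
  3 to go: {2,3,4} 1  {3,4,5} 3
  4 to go: {1,2,3,4} 1  {2,3,4,5} 4
  if 0:d drops first: 5 orders
  if 5:e drops first: 1 orders
heap linearizations: 6

6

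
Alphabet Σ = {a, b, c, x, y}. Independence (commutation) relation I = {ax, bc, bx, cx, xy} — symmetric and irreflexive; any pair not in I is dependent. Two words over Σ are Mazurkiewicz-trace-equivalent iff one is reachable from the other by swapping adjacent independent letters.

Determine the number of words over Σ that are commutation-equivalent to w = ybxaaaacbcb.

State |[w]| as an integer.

66

0(y) covers ∅
1(b) covers 0:y
2(x) covers ∅
3(a) covers 1:b
4(a) covers 3:a
5(a) covers 4:a
6(a) covers 5:a
7(c) covers 6:a
8(b) covers 6:a
9(c) covers 7:c
10(b) covers 8:b
floor of heap: 0:y, 2:x
completions by unplaced set U, small U first (add the entries for U minus each lowest piece of U):
  |U|=1: {2}:1  {9}:1  {10}:1
  |U|=2: {2,9}:2  {2,10}:2  {7,9}:1  {8,10}:1  {9,10}:2
  |U|=3: {2,7,9}:3  {2,8,10}:3  {2,9,10}:6  {7,9,10}:3  {8,9,10}:3
  |U|=4: {2,7,9,10}:12  {2,8,9,10}:12  {7,8,9,10}:6
  |U|=5: {2,7,8,9,10}:30  {6,7,8,9,10}:6
  |U|=6: {2,6,7,8,9,10}:36  {5,6,7,8,9,10}:6
  |U|=7: {2,5,6,7,8,9,10}:42  {4,5,6,7,8,9,10}:6
  |U|=8: {2,4,5,6,7,8,9,10}:48  {3,4,5,6,7,8,9,10}:6
  |U|=9: {1,3,4,5,6,7,8,9,10}:6  {2,3,4,5,6,7,8,9,10}:54
  start at 0(y): 60
  start at 2(x): 6
sum over floor = 66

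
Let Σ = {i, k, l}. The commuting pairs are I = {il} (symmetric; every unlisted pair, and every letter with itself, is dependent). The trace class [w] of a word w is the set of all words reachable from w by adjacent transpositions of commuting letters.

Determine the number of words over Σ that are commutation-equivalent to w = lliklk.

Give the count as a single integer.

piece 0:l — minimal
piece 1:l rests on {0:l}
piece 2:i — minimal
piece 3:k rests on {1:l, 2:i}
piece 4:l rests on {3:k}
piece 5:k rests on {4:l}
minimal pieces: {0:l, 2:i}
ways to finish when only these pieces remain (= sum over removing one remaining piece with nothing left below it):
  1 left: {5}→1
  2 left: {4,5}→1
  3 left: {3,4,5}→1
  4 left: {1,3,4,5}→1  {2,3,4,5}→1
  placing 0:l first → 2 extensions
  placing 2:i first → 1 extensions
total linear extensions = 3

3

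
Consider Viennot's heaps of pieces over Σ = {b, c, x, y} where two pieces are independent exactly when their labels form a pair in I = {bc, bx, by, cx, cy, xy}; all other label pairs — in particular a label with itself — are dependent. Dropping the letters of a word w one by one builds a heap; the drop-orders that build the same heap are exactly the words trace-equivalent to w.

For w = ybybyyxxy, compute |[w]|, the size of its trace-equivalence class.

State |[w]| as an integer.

piece 0:y — minimal
piece 1:b — minimal
piece 2:y rests on {0:y}
piece 3:b rests on {1:b}
piece 4:y rests on {2:y}
piece 5:y rests on {4:y}
piece 6:x — minimal
piece 7:x rests on {6:x}
piece 8:y rests on {5:y}
minimal pieces: {0:y, 1:b, 6:x}
ways to finish when only these pieces remain (= sum over removing one remaining piece with nothing left below it):
  1 left: {3}→1  {7}→1  {8}→1
  2 left: {1,3}→1  {3,7}→2  {3,8}→2  {5,8}→1  {6,7}→1  {7,8}→2
  3 left: {1,3,7}→3  {1,3,8}→3  {3,5,8}→3  {3,6,7}→3  {3,7,8}→6  {4,5,8}→1  {5,7,8}→3  {6,7,8}→3
  4 left: {1,3,5,8}→6  {1,3,6,7}→6  {1,3,7,8}→12  {2,4,5,8}→1  {3,4,5,8}→4  {3,5,7,8}→12  {3,6,7,8}→12  {4,5,7,8}→4  {5,6,7,8}→6
  5 left: {0,2,4,5,8}→1  {1,3,4,5,8}→10  {1,3,5,7,8}→30  {1,3,6,7,8}→30  {2,3,4,5,8}→5  {2,4,5,7,8}→5  {3,4,5,7,8}→20  {3,5,6,7,8}→30  {4,5,6,7,8}→10
  6 left: {0,2,3,4,5,8}→6  {0,2,4,5,7,8}→6  {1,2,3,4,5,8}→15  {1,3,4,5,7,8}→60  {1,3,5,6,7,8}→90  {2,3,4,5,7,8}→30  {2,4,5,6,7,8}→15  {3,4,5,6,7,8}→60
  7 left: {0,1,2,3,4,5,8}→21  {0,2,3,4,5,7,8}→42  {0,2,4,5,6,7,8}→21  {1,2,3,4,5,7,8}→105  {1,3,4,5,6,7,8}→210  {2,3,4,5,6,7,8}→105
  placing 0:y first → 420 extensions
  placing 1:b first → 168 extensions
  placing 6:x first → 168 extensions
total linear extensions = 756

756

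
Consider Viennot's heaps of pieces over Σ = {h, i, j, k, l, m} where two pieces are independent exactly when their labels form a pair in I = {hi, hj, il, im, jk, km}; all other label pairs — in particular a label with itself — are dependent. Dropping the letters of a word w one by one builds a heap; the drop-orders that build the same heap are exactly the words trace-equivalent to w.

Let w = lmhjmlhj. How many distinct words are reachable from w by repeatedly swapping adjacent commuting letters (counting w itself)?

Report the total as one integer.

0(l) covers ∅
1(m) covers 0:l
2(h) covers 1:m
3(j) covers 1:m
4(m) covers 2:h, 3:j
5(l) covers 4:m
6(h) covers 5:l
7(j) covers 5:l
floor of heap: 0:l
completions by unplaced set U, small U first (add the entries for U minus each lowest piece of U):
  |U|=1: {6}:1  {7}:1
  |U|=2: {6,7}:2
  |U|=3: {5,6,7}:2
  |U|=4: {4,5,6,7}:2
  |U|=5: {2,4,5,6,7}:2  {3,4,5,6,7}:2
  |U|=6: {2,3,4,5,6,7}:4
  start at 0(l): 4

4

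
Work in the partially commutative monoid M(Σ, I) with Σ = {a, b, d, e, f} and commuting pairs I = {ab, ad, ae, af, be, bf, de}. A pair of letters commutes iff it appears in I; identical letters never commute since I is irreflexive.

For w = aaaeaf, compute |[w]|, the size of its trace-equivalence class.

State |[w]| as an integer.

15

drop 0:a onto floor
drop 1:a onto {0:a}
drop 2:a onto {1:a}
drop 3:e onto floor
drop 4:a onto {2:a}
drop 5:f onto {3:e}
ground layer = {0:a, 3:e}
drop-orders for the pieces not yet dropped (sum over which currently-grounded one goes next):
  1 to go: {4} 1  {5} 1
  2 to go: {2,4} 1  {3,5} 1  {4,5} 2
  3 to go: {1,2,4} 1  {2,4,5} 3  {3,4,5} 3
  4 to go: {0,1,2,4} 1  {1,2,4,5} 4  {2,3,4,5} 6
  if 0:a drops first: 10 orders
  if 3:e drops first: 5 orders
heap linearizations: 15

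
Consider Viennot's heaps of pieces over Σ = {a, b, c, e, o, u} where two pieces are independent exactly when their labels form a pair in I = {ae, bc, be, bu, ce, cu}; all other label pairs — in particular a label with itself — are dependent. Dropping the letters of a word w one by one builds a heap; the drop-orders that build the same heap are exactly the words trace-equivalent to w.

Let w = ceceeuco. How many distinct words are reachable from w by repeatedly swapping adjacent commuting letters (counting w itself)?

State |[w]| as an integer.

35

drop 0:c onto floor
drop 1:e onto floor
drop 2:c onto {0:c}
drop 3:e onto {1:e}
drop 4:e onto {3:e}
drop 5:u onto {4:e}
drop 6:c onto {2:c}
drop 7:o onto {5:u, 6:c}
ground layer = {0:c, 1:e}
drop-orders for the pieces not yet dropped (sum over which currently-grounded one goes next):
  1 to go: {7} 1
  2 to go: {5,7} 1  {6,7} 1
  3 to go: {2,6,7} 1  {4,5,7} 1  {5,6,7} 2
  4 to go: {0,2,6,7} 1  {2,5,6,7} 3  {3,4,5,7} 1  {4,5,6,7} 3
  5 to go: {0,2,5,6,7} 4  {1,3,4,5,7} 1  {2,4,5,6,7} 6  {3,4,5,6,7} 4
  6 to go: {0,2,4,5,6,7} 10  {1,3,4,5,6,7} 5  {2,3,4,5,6,7} 10
  if 0:c drops first: 15 orders
  if 1:e drops first: 20 orders
heap linearizations: 35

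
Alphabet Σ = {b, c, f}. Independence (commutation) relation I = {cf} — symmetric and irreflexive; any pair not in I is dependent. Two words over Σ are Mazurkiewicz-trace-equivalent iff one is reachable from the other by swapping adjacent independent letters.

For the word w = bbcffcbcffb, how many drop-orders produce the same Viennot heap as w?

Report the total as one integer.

#0=b has no predecessor
#1=b depends on [0:b]
#2=c depends on [1:b]
#3=f depends on [1:b]
#4=f depends on [3:f]
#5=c depends on [2:c]
#6=b depends on [4:f, 5:c]
#7=c depends on [6:b]
#8=f depends on [6:b]
#9=f depends on [8:f]
#10=b depends on [7:c, 9:f]
sources: [0:b]
N(rest) = Σ N(rest − s) over sources s of rest; N(one piece) = 1:
  size 1 → [10]=1
  size 2 → [7,10]=1  [9,10]=1
  size 3 → [7,9,10]=2  [8,9,10]=1
  size 4 → [7,8,9,10]=3
  size 5 → [6,7,8,9,10]=3
  size 6 → [4,6,7,8,9,10]=3  [5,6,7,8,9,10]=3
  size 7 → [2,5,6,7,8,9,10]=3  [3,4,6,7,8,9,10]=3  [4,5,6,7,8,9,10]=6
  size 8 → [2,4,5,6,7,8,9,10]=9  [3,4,5,6,7,8,9,10]=9
  size 9 → [2,3,4,5,6,7,8,9,10]=18
  first=0(b) contributes 18

18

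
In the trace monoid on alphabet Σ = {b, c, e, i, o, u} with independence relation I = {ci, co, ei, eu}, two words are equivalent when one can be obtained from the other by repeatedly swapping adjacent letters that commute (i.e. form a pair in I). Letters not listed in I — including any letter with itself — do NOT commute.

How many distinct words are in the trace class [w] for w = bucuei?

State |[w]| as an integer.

3

drop 0:b onto floor
drop 1:u onto {0:b}
drop 2:c onto {1:u}
drop 3:u onto {2:c}
drop 4:e onto {2:c}
drop 5:i onto {3:u}
ground layer = {0:b}
drop-orders for the pieces not yet dropped (sum over which currently-grounded one goes next):
  1 to go: {4} 1  {5} 1
  2 to go: {3,5} 1  {4,5} 2
  3 to go: {3,4,5} 3
  4 to go: {2,3,4,5} 3
  if 0:b drops first: 3 orders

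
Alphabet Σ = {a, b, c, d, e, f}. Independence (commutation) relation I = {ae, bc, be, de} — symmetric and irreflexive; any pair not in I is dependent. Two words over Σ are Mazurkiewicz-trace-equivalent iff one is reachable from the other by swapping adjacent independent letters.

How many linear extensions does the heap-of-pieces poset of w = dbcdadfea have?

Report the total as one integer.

4

#0=d has no predecessor
#1=b depends on [0:d]
#2=c depends on [0:d]
#3=d depends on [1:b, 2:c]
#4=a depends on [3:d]
#5=d depends on [4:a]
#6=f depends on [5:d]
#7=e depends on [6:f]
#8=a depends on [6:f]
sources: [0:d]
N(rest) = Σ N(rest − s) over sources s of rest; N(one piece) = 1:
  size 1 → [7]=1  [8]=1
  size 2 → [7,8]=2
  size 3 → [6,7,8]=2
  size 4 → [5,6,7,8]=2
  size 5 → [4,5,6,7,8]=2
  size 6 → [3,4,5,6,7,8]=2
  size 7 → [1,3,4,5,6,7,8]=2  [2,3,4,5,6,7,8]=2
  first=0(d) contributes 4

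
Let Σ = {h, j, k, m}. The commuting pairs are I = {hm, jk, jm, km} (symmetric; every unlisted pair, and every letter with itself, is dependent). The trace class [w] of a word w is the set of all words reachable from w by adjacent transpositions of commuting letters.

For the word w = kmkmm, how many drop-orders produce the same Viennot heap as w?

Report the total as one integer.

10

0(k) covers ∅
1(m) covers ∅
2(k) covers 0:k
3(m) covers 1:m
4(m) covers 3:m
floor of heap: 0:k, 1:m
completions by unplaced set U, small U first (add the entries for U minus each lowest piece of U):
  |U|=1: {2}:1  {4}:1
  |U|=2: {0,2}:1  {2,4}:2  {3,4}:1
  |U|=3: {0,2,4}:3  {1,3,4}:1  {2,3,4}:3
  start at 0(k): 4
  start at 1(m): 6
sum over floor = 10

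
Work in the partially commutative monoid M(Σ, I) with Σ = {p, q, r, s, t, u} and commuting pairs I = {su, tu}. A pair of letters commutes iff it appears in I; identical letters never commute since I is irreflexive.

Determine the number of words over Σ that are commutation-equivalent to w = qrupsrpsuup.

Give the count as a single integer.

3

drop 0:q onto floor
drop 1:r onto {0:q}
drop 2:u onto {1:r}
drop 3:p onto {2:u}
drop 4:s onto {3:p}
drop 5:r onto {4:s}
drop 6:p onto {5:r}
drop 7:s onto {6:p}
drop 8:u onto {6:p}
drop 9:u onto {8:u}
drop 10:p onto {7:s, 9:u}
ground layer = {0:q}
drop-orders for the pieces not yet dropped (sum over which currently-grounded one goes next):
  1 to go: {10} 1
  2 to go: {7,10} 1  {9,10} 1
  3 to go: {7,9,10} 2  {8,9,10} 1
  4 to go: {7,8,9,10} 3
  5 to go: {6,7,8,9,10} 3
  6 to go: {5,6,7,8,9,10} 3
  7 to go: {4,5,6,7,8,9,10} 3
  8 to go: {3,4,5,6,7,8,9,10} 3
  9 to go: {2,3,4,5,6,7,8,9,10} 3
  if 0:q drops first: 3 orders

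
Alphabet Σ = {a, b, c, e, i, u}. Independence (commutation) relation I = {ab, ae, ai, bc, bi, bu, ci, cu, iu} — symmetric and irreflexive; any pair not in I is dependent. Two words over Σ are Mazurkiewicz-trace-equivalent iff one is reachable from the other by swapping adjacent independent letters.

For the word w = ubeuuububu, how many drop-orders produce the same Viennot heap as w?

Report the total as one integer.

piece 0:u — minimal
piece 1:b — minimal
piece 2:e rests on {0:u, 1:b}
piece 3:u rests on {2:e}
piece 4:u rests on {3:u}
piece 5:u rests on {4:u}
piece 6:b rests on {2:e}
piece 7:u rests on {5:u}
piece 8:b rests on {6:b}
piece 9:u rests on {7:u}
minimal pieces: {0:u, 1:b}
ways to finish when only these pieces remain (= sum over removing one remaining piece with nothing left below it):
  1 left: {8}→1  {9}→1
  2 left: {6,8}→1  {7,9}→1  {8,9}→2
  3 left: {5,7,9}→1  {6,8,9}→3  {7,8,9}→3
  4 left: {4,5,7,9}→1  {5,7,8,9}→4  {6,7,8,9}→6
  5 left: {3,4,5,7,9}→1  {4,5,7,8,9}→5  {5,6,7,8,9}→10
  6 left: {3,4,5,7,8,9}→6  {4,5,6,7,8,9}→15
  7 left: {3,4,5,6,7,8,9}→21
  8 left: {2,3,4,5,6,7,8,9}→21
  placing 0:u first → 21 extensions
  placing 1:b first → 21 extensions
total linear extensions = 42

42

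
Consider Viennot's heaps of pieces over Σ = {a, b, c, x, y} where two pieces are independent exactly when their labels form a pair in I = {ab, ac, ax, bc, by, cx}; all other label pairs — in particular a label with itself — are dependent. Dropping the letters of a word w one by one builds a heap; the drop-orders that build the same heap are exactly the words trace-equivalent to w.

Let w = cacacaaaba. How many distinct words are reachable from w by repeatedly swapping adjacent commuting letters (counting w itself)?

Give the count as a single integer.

drop 0:c onto floor
drop 1:a onto floor
drop 2:c onto {0:c}
drop 3:a onto {1:a}
drop 4:c onto {2:c}
drop 5:a onto {3:a}
drop 6:a onto {5:a}
drop 7:a onto {6:a}
drop 8:b onto floor
drop 9:a onto {7:a}
ground layer = {0:c, 1:a, 8:b}
drop-orders for the pieces not yet dropped (sum over which currently-grounded one goes next):
  1 to go: {4} 1  {8} 1  {9} 1
  2 to go: {2,4} 1  {4,8} 2  {4,9} 2  {7,9} 1  {8,9} 2
  3 to go: {0,2,4} 1  {2,4,8} 3  {2,4,9} 3  {4,7,9} 3  {4,8,9} 6  {6,7,9} 1  {7,8,9} 3
  4 to go: {0,2,4,8} 4  {0,2,4,9} 4  {2,4,7,9} 6  {2,4,8,9} 12  {4,6,7,9} 4  {4,7,8,9} 12  {5,6,7,9} 1  {6,7,8,9} 4
  5 to go: {0,2,4,7,9} 10  {0,2,4,8,9} 20  {2,4,6,7,9} 10  {2,4,7,8,9} 30  {3,5,6,7,9} 1  {4,5,6,7,9} 5  {4,6,7,8,9} 20  {5,6,7,8,9} 5
  6 to go: {0,2,4,6,7,9} 20  {0,2,4,7,8,9} 60  {1,3,5,6,7,9} 1  {2,4,5,6,7,9} 15  {2,4,6,7,8,9} 60  {3,4,5,6,7,9} 6  {3,5,6,7,8,9} 6  {4,5,6,7,8,9} 30
  7 to go: {0,2,4,5,6,7,9} 35  {0,2,4,6,7,8,9} 140  {1,3,4,5,6,7,9} 7  {1,3,5,6,7,8,9} 7  {2,3,4,5,6,7,9} 21  {2,4,5,6,7,8,9} 105  {3,4,5,6,7,8,9} 42
  8 to go: {0,2,3,4,5,6,7,9} 56  {0,2,4,5,6,7,8,9} 280  {1,2,3,4,5,6,7,9} 28  {1,3,4,5,6,7,8,9} 56  {2,3,4,5,6,7,8,9} 168
  if 0:c drops first: 252 orders
  if 1:a drops first: 504 orders
  if 8:b drops first: 84 orders
heap linearizations: 840

840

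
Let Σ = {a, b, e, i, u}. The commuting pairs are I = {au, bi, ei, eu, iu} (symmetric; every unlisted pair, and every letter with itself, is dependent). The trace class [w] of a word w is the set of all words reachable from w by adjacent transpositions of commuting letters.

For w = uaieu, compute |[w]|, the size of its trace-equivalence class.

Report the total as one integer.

0(u) covers ∅
1(a) covers ∅
2(i) covers 1:a
3(e) covers 1:a
4(u) covers 0:u
floor of heap: 0:u, 1:a
completions by unplaced set U, small U first (add the entries for U minus each lowest piece of U):
  |U|=1: {2}:1  {3}:1  {4}:1
  |U|=2: {0,4}:1  {2,3}:2  {2,4}:2  {3,4}:2
  |U|=3: {0,2,4}:3  {0,3,4}:3  {1,2,3}:2  {2,3,4}:6
  start at 0(u): 8
  start at 1(a): 12
sum over floor = 20

20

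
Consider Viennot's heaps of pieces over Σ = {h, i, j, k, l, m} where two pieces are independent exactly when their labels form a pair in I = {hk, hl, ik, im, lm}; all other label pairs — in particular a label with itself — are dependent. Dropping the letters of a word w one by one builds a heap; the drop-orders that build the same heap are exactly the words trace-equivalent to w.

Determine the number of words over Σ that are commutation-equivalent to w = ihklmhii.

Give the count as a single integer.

piece 0:i — minimal
piece 1:h rests on {0:i}
piece 2:k — minimal
piece 3:l rests on {0:i, 2:k}
piece 4:m rests on {1:h, 2:k}
piece 5:h rests on {4:m}
piece 6:i rests on {3:l, 5:h}
piece 7:i rests on {6:i}
minimal pieces: {0:i, 2:k}
ways to finish when only these pieces remain (= sum over removing one remaining piece with nothing left below it):
  1 left: {7}→1
  2 left: {6,7}→1
  3 left: {3,6,7}→1  {5,6,7}→1
  4 left: {3,5,6,7}→2  {4,5,6,7}→1
  5 left: {1,4,5,6,7}→1  {3,4,5,6,7}→3
  6 left: {1,3,4,5,6,7}→4  {2,3,4,5,6,7}→3
  placing 0:i first → 7 extensions
  placing 2:k first → 4 extensions
total linear extensions = 11

11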